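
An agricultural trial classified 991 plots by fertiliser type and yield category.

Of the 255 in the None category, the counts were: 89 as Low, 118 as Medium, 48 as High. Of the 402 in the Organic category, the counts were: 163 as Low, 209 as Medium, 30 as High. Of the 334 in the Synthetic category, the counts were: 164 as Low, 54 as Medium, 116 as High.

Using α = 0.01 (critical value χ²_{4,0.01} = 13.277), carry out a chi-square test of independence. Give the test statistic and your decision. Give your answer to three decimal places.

Row totals: 255, 402, 334. Column totals: 416, 381, 194. Grand total N = 991.
Expected counts (row total × column total / N):
  None, Low: 255×416/991 = 107.0434
  None, Medium: 255×381/991 = 98.0373
  None, High: 255×194/991 = 49.9193
  Organic, Low: 402×416/991 = 168.7508
  Organic, Medium: 402×381/991 = 154.5530
  Organic, High: 402×194/991 = 78.6963
  Synthetic, Low: 334×416/991 = 140.2059
  Synthetic, Medium: 334×381/991 = 128.4097
  Synthetic, High: 334×194/991 = 65.3845
Contributions (O − E)²/E:
  (89 − 107.0434)²/107.0434 = 3.0414
  (118 − 98.0373)²/98.0373 = 4.0649
  (48 − 49.9193)²/49.9193 = 0.0738
  (163 − 168.7508)²/168.7508 = 0.1960
  (209 − 154.5530)²/154.5530 = 19.1810
  (30 − 78.6963)²/78.6963 = 30.1327
  (164 − 140.2059)²/140.2059 = 4.0381
  (54 − 128.4097)²/128.4097 = 43.1183
  (116 − 65.3845)²/65.3845 = 39.1825
χ² = 3.0414 + 4.0649 + 0.0738 + 0.1960 + 19.1810 + 30.1327 + 4.0381 + 43.1183 + 39.1825 = 143.029
df = (3−1)(3−1) = 4. Since 143.029 > 13.277, reject the null hypothesis of independence at α = 0.01.

143.029; reject H₀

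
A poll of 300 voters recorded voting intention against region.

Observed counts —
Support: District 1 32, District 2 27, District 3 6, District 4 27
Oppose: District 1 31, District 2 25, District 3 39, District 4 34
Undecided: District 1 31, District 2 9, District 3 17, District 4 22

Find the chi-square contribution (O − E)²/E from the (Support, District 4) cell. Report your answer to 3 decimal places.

Row total (Support) = 92; column total (District 4) = 83; N = 300.
Expected count E = 92 × 83 / 300 = 25.4533.
Contribution = (O − E)²/E = (27 − 25.4533)² / 25.4533 = 0.094.

0.094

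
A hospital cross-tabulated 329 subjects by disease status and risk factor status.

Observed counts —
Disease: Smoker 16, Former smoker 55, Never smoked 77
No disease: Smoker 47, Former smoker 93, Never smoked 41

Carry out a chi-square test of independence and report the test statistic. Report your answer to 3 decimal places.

33.016

Row totals: 148, 181. Column totals: 63, 148, 118. Grand total N = 329.
Expected counts (row total × column total / N):
  Disease, Smoker: 148×63/329 = 28.3404
  Disease, Former smoker: 148×148/329 = 66.5775
  Disease, Never smoked: 148×118/329 = 53.0821
  No disease, Smoker: 181×63/329 = 34.6596
  No disease, Former smoker: 181×148/329 = 81.4225
  No disease, Never smoked: 181×118/329 = 64.9179
Contributions (O − E)²/E:
  (16 − 28.3404)²/28.3404 = 5.3734
  (55 − 66.5775)²/66.5775 = 2.0133
  (77 − 53.0821)²/53.0821 = 10.7770
  (47 − 34.6596)²/34.6596 = 4.3937
  (93 − 81.4225)²/81.4225 = 1.6462
  (41 − 64.9179)²/64.9179 = 8.8121
χ² = 5.3734 + 2.0133 + 10.7770 + 4.3937 + 1.6462 + 8.8121 = 33.016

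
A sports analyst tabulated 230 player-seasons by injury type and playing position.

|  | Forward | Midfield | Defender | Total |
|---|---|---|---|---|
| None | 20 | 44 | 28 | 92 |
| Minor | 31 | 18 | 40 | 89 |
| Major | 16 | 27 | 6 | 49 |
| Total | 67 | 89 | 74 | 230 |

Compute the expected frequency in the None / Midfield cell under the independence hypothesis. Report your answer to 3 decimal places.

Row total (None) = 92; column total (Midfield) = 89; grand total N = 230.
Expected count = (row total × column total) / N = 92 × 89 / 230 = 35.600.

35.600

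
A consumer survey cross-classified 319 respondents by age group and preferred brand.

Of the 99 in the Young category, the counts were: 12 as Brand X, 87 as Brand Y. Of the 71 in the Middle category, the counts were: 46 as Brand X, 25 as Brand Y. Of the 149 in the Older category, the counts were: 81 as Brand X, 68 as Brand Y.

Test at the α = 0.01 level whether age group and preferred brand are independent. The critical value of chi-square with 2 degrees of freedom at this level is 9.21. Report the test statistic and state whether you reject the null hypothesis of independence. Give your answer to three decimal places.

Row totals: 99, 71, 149. Column totals: 139, 180. Grand total N = 319.
Expected counts (row total × column total / N):
  Young, Brand X: 99×139/319 = 43.13793
  Young, Brand Y: 99×180/319 = 55.86207
  Middle, Brand X: 71×139/319 = 30.93730
  Middle, Brand Y: 71×180/319 = 40.06270
  Older, Brand X: 149×139/319 = 64.92476
  Older, Brand Y: 149×180/319 = 84.07524
Contributions (O − E)²/E:
  (12 − 43.13793)²/43.13793 = 22.4761
  (87 − 55.86207)²/55.86207 = 17.3565
  (46 − 30.93730)²/30.93730 = 7.3337
  (25 − 40.06270)²/40.06270 = 5.6632
  (81 − 64.92476)²/64.92476 = 3.9802
  (68 − 84.07524)²/84.07524 = 3.0736
χ² = 22.4761 + 17.3565 + 7.3337 + 5.6632 + 3.9802 + 3.0736 = 59.883
df = (3−1)(2−1) = 2. Since 59.883 > 9.21, reject the null hypothesis of independence at α = 0.01.

59.883; reject H₀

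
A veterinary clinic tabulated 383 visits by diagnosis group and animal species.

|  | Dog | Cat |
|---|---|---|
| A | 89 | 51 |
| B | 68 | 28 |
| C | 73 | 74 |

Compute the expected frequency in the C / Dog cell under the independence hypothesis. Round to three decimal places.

Row total (C) = 147; column total (Dog) = 230; grand total N = 383.
Expected count = (row total × column total) / N = 147 × 230 / 383 = 88.277.

88.277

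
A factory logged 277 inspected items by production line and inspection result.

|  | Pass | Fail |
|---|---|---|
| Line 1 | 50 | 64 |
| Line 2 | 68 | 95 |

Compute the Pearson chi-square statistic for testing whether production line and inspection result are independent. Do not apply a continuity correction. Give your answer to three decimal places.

Row totals: 114, 163. Column totals: 118, 159. Grand total N = 277.
Expected counts (row total × column total / N):
  Line 1, Pass: 114×118/277 = 48.5632
  Line 1, Fail: 114×159/277 = 65.4368
  Line 2, Pass: 163×118/277 = 69.4368
  Line 2, Fail: 163×159/277 = 93.5632
Contributions (O − E)²/E:
  (50 − 48.5632)²/48.5632 = 0.0425
  (64 − 65.4368)²/65.4368 = 0.0315
  (68 − 69.4368)²/69.4368 = 0.0297
  (95 − 93.5632)²/93.5632 = 0.0221
χ² = 0.0425 + 0.0315 + 0.0297 + 0.0221 = 0.126

0.126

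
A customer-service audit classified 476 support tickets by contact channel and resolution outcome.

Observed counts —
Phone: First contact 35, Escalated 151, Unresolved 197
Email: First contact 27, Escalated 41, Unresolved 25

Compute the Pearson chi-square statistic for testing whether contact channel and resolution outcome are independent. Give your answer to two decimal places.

32.81

Row totals: 383, 93. Column totals: 62, 192, 222. Grand total N = 476.
Expected counts (row total × column total / N):
  Phone, First contact: 383×62/476 = 49.8866
  Phone, Escalated: 383×192/476 = 154.4874
  Phone, Unresolved: 383×222/476 = 178.6261
  Email, First contact: 93×62/476 = 12.1134
  Email, Escalated: 93×192/476 = 37.5126
  Email, Unresolved: 93×222/476 = 43.3739
Contributions (O − E)²/E:
  (35 − 49.8866)²/49.8866 = 4.4423
  (151 − 154.4874)²/154.4874 = 0.0787
  (197 − 178.6261)²/178.6261 = 1.8900
  (27 − 12.1134)²/12.1134 = 18.2947
  (41 − 37.5126)²/37.5126 = 0.3242
  (25 − 43.3739)²/43.3739 = 7.7835
χ² = 4.4423 + 0.0787 + 1.8900 + 18.2947 + 0.3242 + 7.7835 = 32.81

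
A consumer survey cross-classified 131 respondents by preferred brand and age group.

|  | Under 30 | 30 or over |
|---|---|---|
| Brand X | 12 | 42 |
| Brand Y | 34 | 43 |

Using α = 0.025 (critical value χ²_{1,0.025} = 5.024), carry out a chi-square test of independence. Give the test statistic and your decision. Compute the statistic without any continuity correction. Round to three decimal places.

Row totals: 54, 77. Column totals: 46, 85. Grand total N = 131.
Expected counts (row total × column total / N):
  Brand X, Under 30: 54×46/131 = 18.9618
  Brand X, 30 or over: 54×85/131 = 35.0382
  Brand Y, Under 30: 77×46/131 = 27.0382
  Brand Y, 30 or over: 77×85/131 = 49.9618
Contributions (O − E)²/E:
  (12 − 18.9618)²/18.9618 = 2.5560
  (42 − 35.0382)²/35.0382 = 1.3833
  (34 − 27.0382)²/27.0382 = 1.7925
  (43 − 49.9618)²/49.9618 = 0.9701
χ² = 2.5560 + 1.3833 + 1.7925 + 0.9701 = 6.702
df = (2−1)(2−1) = 1. Since 6.702 > 5.024, reject the null hypothesis of independence at α = 0.025.

6.702; reject H₀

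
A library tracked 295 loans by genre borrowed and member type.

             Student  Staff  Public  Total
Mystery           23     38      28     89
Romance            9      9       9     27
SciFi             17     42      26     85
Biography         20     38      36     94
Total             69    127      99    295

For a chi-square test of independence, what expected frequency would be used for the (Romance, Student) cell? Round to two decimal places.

6.32

Row total (Romance) = 27; column total (Student) = 69; grand total N = 295.
Expected count = (row total × column total) / N = 27 × 69 / 295 = 6.32.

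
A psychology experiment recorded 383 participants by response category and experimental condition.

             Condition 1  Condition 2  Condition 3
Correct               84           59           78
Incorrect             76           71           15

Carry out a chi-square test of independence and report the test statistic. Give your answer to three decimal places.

Row totals: 221, 162. Column totals: 160, 130, 93. Grand total N = 383.
Expected counts (row total × column total / N):
  Correct, Condition 1: 221×160/383 = 92.32376
  Correct, Condition 2: 221×130/383 = 75.01305
  Correct, Condition 3: 221×93/383 = 53.66319
  Incorrect, Condition 1: 162×160/383 = 67.67624
  Incorrect, Condition 2: 162×130/383 = 54.98695
  Incorrect, Condition 3: 162×93/383 = 39.33681
Contributions (O − E)²/E:
  (84 − 92.32376)²/92.32376 = 0.7505
  (59 − 75.01305)²/75.01305 = 3.4183
  (78 − 53.66319)²/53.66319 = 11.0370
  (76 − 67.67624)²/67.67624 = 1.0238
  (71 − 54.98695)²/54.98695 = 4.6632
  (15 − 39.33681)²/39.33681 = 15.0566
χ² = 0.7505 + 3.4183 + 11.0370 + 1.0238 + 4.6632 + 15.0566 = 35.949

35.949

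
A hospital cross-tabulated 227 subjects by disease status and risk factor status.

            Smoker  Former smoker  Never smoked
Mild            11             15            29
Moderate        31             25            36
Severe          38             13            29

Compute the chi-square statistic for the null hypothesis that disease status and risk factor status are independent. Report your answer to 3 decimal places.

12.096

Row totals: 55, 92, 80. Column totals: 80, 53, 94. Grand total N = 227.
Expected counts (row total × column total / N):
  Mild, Smoker: 55×80/227 = 19.3833
  Mild, Former smoker: 55×53/227 = 12.8414
  Mild, Never smoked: 55×94/227 = 22.7753
  Moderate, Smoker: 92×80/227 = 32.4229
  Moderate, Former smoker: 92×53/227 = 21.4802
  Moderate, Never smoked: 92×94/227 = 38.0969
  Severe, Smoker: 80×80/227 = 28.1938
  Severe, Former smoker: 80×53/227 = 18.6784
  Severe, Never smoked: 80×94/227 = 33.1278
Contributions (O − E)²/E:
  (11 − 19.3833)²/19.3833 = 3.6258
  (15 − 12.8414)²/12.8414 = 0.3629
  (29 − 22.7753)²/22.7753 = 1.7013
  (31 − 32.4229)²/32.4229 = 0.0624
  (25 − 21.4802)²/21.4802 = 0.5768
  (36 − 38.0969)²/38.0969 = 0.1154
  (38 − 28.1938)²/28.1938 = 3.4107
  (13 − 18.6784)²/18.6784 = 1.7263
  (29 − 33.1278)²/33.1278 = 0.5143
χ² = 3.6258 + 0.3629 + 1.7013 + 0.0624 + 0.5768 + 0.1154 + 3.4107 + 1.7263 + 0.5143 = 12.096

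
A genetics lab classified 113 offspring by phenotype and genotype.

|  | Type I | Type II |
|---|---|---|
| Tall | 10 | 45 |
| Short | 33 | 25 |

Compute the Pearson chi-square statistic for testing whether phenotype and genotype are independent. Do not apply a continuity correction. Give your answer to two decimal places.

Row totals: 55, 58. Column totals: 43, 70. Grand total N = 113.
Expected counts (row total × column total / N):
  Tall, Type I: 55×43/113 = 20.929
  Tall, Type II: 55×70/113 = 34.071
  Short, Type I: 58×43/113 = 22.071
  Short, Type II: 58×70/113 = 35.929
Contributions (O − E)²/E:
  (10 − 20.929)²/20.929 = 5.7071
  (45 − 34.071)²/34.071 = 3.5057
  (33 − 22.071)²/22.071 = 5.4118
  (25 − 35.929)²/35.929 = 3.3244
χ² = 5.7071 + 3.5057 + 5.4118 + 3.3244 = 17.95

17.95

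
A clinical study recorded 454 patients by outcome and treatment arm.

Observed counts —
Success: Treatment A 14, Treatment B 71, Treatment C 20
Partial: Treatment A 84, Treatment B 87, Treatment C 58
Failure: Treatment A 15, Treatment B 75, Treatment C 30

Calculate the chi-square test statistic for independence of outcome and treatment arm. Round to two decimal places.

Row totals: 105, 229, 120. Column totals: 113, 233, 108. Grand total N = 454.
Expected counts (row total × column total / N):
  Success, Treatment A: 105×113/454 = 26.134
  Success, Treatment B: 105×233/454 = 53.888
  Success, Treatment C: 105×108/454 = 24.978
  Partial, Treatment A: 229×113/454 = 56.998
  Partial, Treatment B: 229×233/454 = 117.526
  Partial, Treatment C: 229×108/454 = 54.476
  Failure, Treatment A: 120×113/454 = 29.868
  Failure, Treatment B: 120×233/454 = 61.586
  Failure, Treatment C: 120×108/454 = 28.546
Contributions (O − E)²/E:
  (14 − 26.134)²/26.134 = 5.6338
  (71 − 53.888)²/53.888 = 5.4339
  (20 − 24.978)²/24.978 = 0.9921
  (84 − 56.998)²/56.998 = 12.7918
  (87 − 117.526)²/117.526 = 7.9288
  (58 − 54.476)²/54.476 = 0.2280
  (15 − 29.868)²/29.868 = 7.4011
  (75 − 61.586)²/61.586 = 2.9217
  (30 − 28.546)²/28.546 = 0.0741
χ² = 5.6338 + 5.4339 + 0.9921 + 12.7918 + 7.9288 + 0.2280 + 7.4011 + 2.9217 + 0.0741 = 43.41

43.41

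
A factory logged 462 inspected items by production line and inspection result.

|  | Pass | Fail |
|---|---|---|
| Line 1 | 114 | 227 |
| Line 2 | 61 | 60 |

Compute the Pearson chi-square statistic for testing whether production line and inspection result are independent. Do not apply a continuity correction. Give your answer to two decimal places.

10.95

Row totals: 341, 121. Column totals: 175, 287. Grand total N = 462.
Expected counts (row total × column total / N):
  Line 1, Pass: 341×175/462 = 129.167
  Line 1, Fail: 341×287/462 = 211.833
  Line 2, Pass: 121×175/462 = 45.833
  Line 2, Fail: 121×287/462 = 75.167
Contributions (O − E)²/E:
  (114 − 129.167)²/129.167 = 1.7809
  (227 − 211.833)²/211.833 = 1.0859
  (61 − 45.833)²/45.833 = 5.0190
  (60 − 75.167)²/75.167 = 3.0604
χ² = 1.7809 + 1.0859 + 5.0190 + 3.0604 = 10.95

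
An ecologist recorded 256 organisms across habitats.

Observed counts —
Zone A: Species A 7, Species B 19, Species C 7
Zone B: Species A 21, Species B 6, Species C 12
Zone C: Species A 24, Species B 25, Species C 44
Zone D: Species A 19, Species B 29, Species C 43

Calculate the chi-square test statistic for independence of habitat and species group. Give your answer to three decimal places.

28.777

Row totals: 33, 39, 93, 91. Column totals: 71, 79, 106. Grand total N = 256.
Expected counts (row total × column total / N):
  Zone A, Species A: 33×71/256 = 9.1523
  Zone A, Species B: 33×79/256 = 10.1836
  Zone A, Species C: 33×106/256 = 13.6641
  Zone B, Species A: 39×71/256 = 10.8164
  Zone B, Species B: 39×79/256 = 12.0352
  Zone B, Species C: 39×106/256 = 16.1484
  Zone C, Species A: 93×71/256 = 25.7930
  Zone C, Species B: 93×79/256 = 28.6992
  Zone C, Species C: 93×106/256 = 38.5078
  Zone D, Species A: 91×71/256 = 25.2383
  Zone D, Species B: 91×79/256 = 28.0820
  Zone D, Species C: 91×106/256 = 37.6797
Contributions (O − E)²/E:
  (7 − 9.1523)²/9.1523 = 0.5061
  (19 − 10.1836)²/10.1836 = 7.6328
  (7 − 13.6641)²/13.6641 = 3.2501
  (21 − 10.8164)²/10.8164 = 9.5878
  (6 − 12.0352)²/12.0352 = 3.0264
  (12 − 16.1484)²/16.1484 = 1.0657
  (24 − 25.7930)²/25.7930 = 0.1246
  (25 − 28.6992)²/28.6992 = 0.4768
  (44 − 38.5078)²/38.5078 = 0.7833
  (19 − 25.2383)²/25.2383 = 1.5420
  (29 − 28.0820)²/28.0820 = 0.0300
  (43 − 37.6797)²/37.6797 = 0.7512
χ² = 0.5061 + 7.6328 + 3.2501 + 9.5878 + 3.0264 + 1.0657 + 0.1246 + 0.4768 + 0.7833 + 1.5420 + 0.0300 + 0.7512 = 28.777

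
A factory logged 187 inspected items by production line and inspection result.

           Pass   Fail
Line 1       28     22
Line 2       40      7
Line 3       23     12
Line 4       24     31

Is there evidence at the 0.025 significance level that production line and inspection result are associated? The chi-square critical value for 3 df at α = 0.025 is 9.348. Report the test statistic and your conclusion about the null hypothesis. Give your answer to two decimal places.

19.38; reject H₀

Row totals: 50, 47, 35, 55. Column totals: 115, 72. Grand total N = 187.
Expected counts (row total × column total / N):
  Line 1, Pass: 50×115/187 = 30.749
  Line 1, Fail: 50×72/187 = 19.251
  Line 2, Pass: 47×115/187 = 28.904
  Line 2, Fail: 47×72/187 = 18.096
  Line 3, Pass: 35×115/187 = 21.524
  Line 3, Fail: 35×72/187 = 13.476
  Line 4, Pass: 55×115/187 = 33.824
  Line 4, Fail: 55×72/187 = 21.176
Contributions (O − E)²/E:
  (28 − 30.749)²/30.749 = 0.2458
  (22 − 19.251)²/19.251 = 0.3926
  (40 − 28.904)²/28.904 = 4.2597
  (7 − 18.096)²/18.096 = 6.8038
  (23 − 21.524)²/21.524 = 0.1012
  (12 − 13.476)²/13.476 = 0.1617
  (24 − 33.824)²/33.824 = 2.8533
  (31 − 21.176)²/21.176 = 4.5576
χ² = 0.2458 + 0.3926 + 4.2597 + 6.8038 + 0.1012 + 0.1617 + 2.8533 + 4.5576 = 19.38
df = (4−1)(2−1) = 3. Since 19.38 > 9.348, reject the null hypothesis of independence at α = 0.025.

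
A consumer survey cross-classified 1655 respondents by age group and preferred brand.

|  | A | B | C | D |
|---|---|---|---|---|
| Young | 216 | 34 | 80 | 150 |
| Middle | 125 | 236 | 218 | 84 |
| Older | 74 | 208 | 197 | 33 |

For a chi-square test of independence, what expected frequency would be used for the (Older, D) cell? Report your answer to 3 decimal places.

Row total (Older) = 512; column total (D) = 267; grand total N = 1655.
Expected count = (row total × column total) / N = 512 × 267 / 1655 = 82.601.

82.601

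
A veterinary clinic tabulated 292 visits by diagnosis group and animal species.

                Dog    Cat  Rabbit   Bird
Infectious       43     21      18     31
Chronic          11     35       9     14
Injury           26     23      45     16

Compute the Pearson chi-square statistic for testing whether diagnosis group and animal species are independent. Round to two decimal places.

50.87

Row totals: 113, 69, 110. Column totals: 80, 79, 72, 61. Grand total N = 292.
Expected counts (row total × column total / N):
  Infectious, Dog: 113×80/292 = 30.959
  Infectious, Cat: 113×79/292 = 30.572
  Infectious, Rabbit: 113×72/292 = 27.863
  Infectious, Bird: 113×61/292 = 23.606
  Chronic, Dog: 69×80/292 = 18.904
  Chronic, Cat: 69×79/292 = 18.668
  Chronic, Rabbit: 69×72/292 = 17.014
  Chronic, Bird: 69×61/292 = 14.414
  Injury, Dog: 110×80/292 = 30.137
  Injury, Cat: 110×79/292 = 29.760
  Injury, Rabbit: 110×72/292 = 27.123
  Injury, Bird: 110×61/292 = 22.979
Contributions (O − E)²/E:
  (43 − 30.959)²/30.959 = 4.6832
  (21 − 30.572)²/30.572 = 2.9970
  (18 − 27.863)²/27.863 = 3.4913
  (31 − 23.606)²/23.606 = 2.3160
  (11 − 18.904)²/18.904 = 3.3048
  (35 − 18.668)²/18.668 = 14.2883
  (9 − 17.014)²/17.014 = 3.7748
  (14 − 14.414)²/14.414 = 0.0119
  (26 − 30.137)²/30.137 = 0.5679
  (23 − 29.760)²/29.760 = 1.5355
  (45 − 27.123)²/27.123 = 11.7829
  (16 − 22.979)²/22.979 = 2.1196
χ² = 4.6832 + 2.9970 + 3.4913 + 2.3160 + 3.3048 + 14.2883 + 3.7748 + 0.0119 + 0.5679 + 1.5355 + 11.7829 + 2.1196 = 50.87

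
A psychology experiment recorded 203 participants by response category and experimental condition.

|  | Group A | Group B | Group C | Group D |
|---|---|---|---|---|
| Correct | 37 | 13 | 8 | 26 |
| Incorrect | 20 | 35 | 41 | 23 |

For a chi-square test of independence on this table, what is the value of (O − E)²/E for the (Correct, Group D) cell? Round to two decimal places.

1.62

Row total (Correct) = 84; column total (Group D) = 49; N = 203.
Expected count E = 84 × 49 / 203 = 20.2759.
Contribution = (O − E)²/E = (26 − 20.2759)² / 20.2759 = 1.62.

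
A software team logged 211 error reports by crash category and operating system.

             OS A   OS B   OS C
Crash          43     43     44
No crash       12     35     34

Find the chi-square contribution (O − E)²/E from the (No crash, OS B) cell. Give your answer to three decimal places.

0.854

Row total (No crash) = 81; column total (OS B) = 78; N = 211.
Expected count E = 81 × 78 / 211 = 29.9431.
Contribution = (O − E)²/E = (35 − 29.9431)² / 29.9431 = 0.854.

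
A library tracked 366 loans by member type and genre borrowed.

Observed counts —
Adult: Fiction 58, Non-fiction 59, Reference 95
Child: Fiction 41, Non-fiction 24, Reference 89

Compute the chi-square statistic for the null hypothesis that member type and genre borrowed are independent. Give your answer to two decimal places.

8.91

Row totals: 212, 154. Column totals: 99, 83, 184. Grand total N = 366.
Expected counts (row total × column total / N):
  Adult, Fiction: 212×99/366 = 57.344
  Adult, Non-fiction: 212×83/366 = 48.077
  Adult, Reference: 212×184/366 = 106.579
  Child, Fiction: 154×99/366 = 41.656
  Child, Non-fiction: 154×83/366 = 34.923
  Child, Reference: 154×184/366 = 77.421
Contributions (O − E)²/E:
  (58 − 57.344)²/57.344 = 0.0075
  (59 − 48.077)²/48.077 = 2.4817
  (95 − 106.579)²/106.579 = 1.2580
  (41 − 41.656)²/41.656 = 0.0103
  (24 − 34.923)²/34.923 = 3.4164
  (89 − 77.421)²/77.421 = 1.7317
χ² = 0.0075 + 2.4817 + 1.2580 + 0.0103 + 3.4164 + 1.7317 = 8.91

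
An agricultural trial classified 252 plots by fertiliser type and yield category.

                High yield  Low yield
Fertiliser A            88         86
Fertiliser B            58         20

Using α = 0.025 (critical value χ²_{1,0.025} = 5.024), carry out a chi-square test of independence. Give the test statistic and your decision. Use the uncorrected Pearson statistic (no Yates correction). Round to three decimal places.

12.502; reject H₀

Row totals: 174, 78. Column totals: 146, 106. Grand total N = 252.
Expected counts (row total × column total / N):
  Fertiliser A, High yield: 174×146/252 = 100.8095
  Fertiliser A, Low yield: 174×106/252 = 73.1905
  Fertiliser B, High yield: 78×146/252 = 45.1905
  Fertiliser B, Low yield: 78×106/252 = 32.8095
Contributions (O − E)²/E:
  (88 − 100.8095)²/100.8095 = 1.6277
  (86 − 73.1905)²/73.1905 = 2.2419
  (58 − 45.1905)²/45.1905 = 3.6309
  (20 − 32.8095)²/32.8095 = 5.0011
χ² = 1.6277 + 2.2419 + 3.6309 + 5.0011 = 12.502
df = (2−1)(2−1) = 1. Since 12.502 > 5.024, reject the null hypothesis of independence at α = 0.025.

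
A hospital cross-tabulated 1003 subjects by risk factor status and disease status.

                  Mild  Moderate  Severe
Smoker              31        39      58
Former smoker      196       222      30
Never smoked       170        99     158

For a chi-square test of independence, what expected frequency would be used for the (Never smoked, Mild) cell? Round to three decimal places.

169.012

Row total (Never smoked) = 427; column total (Mild) = 397; grand total N = 1003.
Expected count = (row total × column total) / N = 427 × 397 / 1003 = 169.012.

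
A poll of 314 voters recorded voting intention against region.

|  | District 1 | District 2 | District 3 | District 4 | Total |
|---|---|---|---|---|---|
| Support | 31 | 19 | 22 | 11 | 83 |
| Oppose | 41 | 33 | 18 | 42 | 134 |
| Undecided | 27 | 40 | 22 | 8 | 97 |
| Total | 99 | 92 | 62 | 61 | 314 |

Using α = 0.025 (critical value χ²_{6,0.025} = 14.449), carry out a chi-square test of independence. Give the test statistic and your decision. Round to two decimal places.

30.94; reject H₀

Grand total N = 314.
Expected counts (row total × column total / N):
  Support, District 1: 83×99/314 = 26.169
  Support, District 2: 83×92/314 = 24.318
  Support, District 3: 83×62/314 = 16.389
  Support, District 4: 83×61/314 = 16.124
  Oppose, District 1: 134×99/314 = 42.248
  Oppose, District 2: 134×92/314 = 39.261
  Oppose, District 3: 134×62/314 = 26.459
  Oppose, District 4: 134×61/314 = 26.032
  Undecided, District 1: 97×99/314 = 30.583
  Undecided, District 2: 97×92/314 = 28.420
  Undecided, District 3: 97×62/314 = 19.153
  Undecided, District 4: 97×61/314 = 18.844
Contributions (O − E)²/E:
  (31 − 26.169)²/26.169 = 0.8918
  (19 − 24.318)²/24.318 = 1.1630
  (22 − 16.389)²/16.389 = 1.9210
  (11 − 16.124)²/16.124 = 1.6283
  (41 − 42.248)²/42.248 = 0.0369
  (33 − 39.261)²/39.261 = 0.9984
  (18 − 26.459)²/26.459 = 2.7044
  (42 − 26.032)²/26.032 = 9.7948
  (27 − 30.583)²/30.583 = 0.4198
  (40 − 28.420)²/28.420 = 4.7184
  (22 − 19.153)²/19.153 = 0.4232
  (8 − 18.844)²/18.844 = 6.2403
χ² = 0.8918 + 1.1630 + 1.9210 + 1.6283 + 0.0369 + 0.9984 + 2.7044 + 9.7948 + 0.4198 + 4.7184 + 0.4232 + 6.2403 = 30.94
df = (3−1)(4−1) = 6. Since 30.94 > 14.449, reject the null hypothesis of independence at α = 0.025.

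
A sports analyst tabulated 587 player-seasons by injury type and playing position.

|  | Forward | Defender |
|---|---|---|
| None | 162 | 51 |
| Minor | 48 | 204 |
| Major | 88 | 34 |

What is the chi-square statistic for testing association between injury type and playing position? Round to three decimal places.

Row totals: 213, 252, 122. Column totals: 298, 289. Grand total N = 587.
Expected counts (row total × column total / N):
  None, Forward: 213×298/587 = 108.1329
  None, Defender: 213×289/587 = 104.8671
  Minor, Forward: 252×298/587 = 127.9319
  Minor, Defender: 252×289/587 = 124.0681
  Major, Forward: 122×298/587 = 61.9353
  Major, Defender: 122×289/587 = 60.0647
Contributions (O − E)²/E:
  (162 − 108.1329)²/108.1329 = 26.8342
  (51 − 104.8671)²/104.8671 = 27.6699
  (48 − 127.9319)²/127.9319 = 49.9415
  (204 − 124.0681)²/124.0681 = 51.4968
  (88 − 61.9353)²/61.9353 = 10.9690
  (34 − 60.0647)²/60.0647 = 11.3106
χ² = 26.8342 + 27.6699 + 49.9415 + 51.4968 + 10.9690 + 11.3106 = 178.222

178.222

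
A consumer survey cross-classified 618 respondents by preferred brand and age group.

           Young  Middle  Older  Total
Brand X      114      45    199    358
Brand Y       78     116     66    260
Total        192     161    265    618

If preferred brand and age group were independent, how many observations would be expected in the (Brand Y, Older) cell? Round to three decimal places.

Row total (Brand Y) = 260; column total (Older) = 265; grand total N = 618.
Expected count = (row total × column total) / N = 260 × 265 / 618 = 111.489.

111.489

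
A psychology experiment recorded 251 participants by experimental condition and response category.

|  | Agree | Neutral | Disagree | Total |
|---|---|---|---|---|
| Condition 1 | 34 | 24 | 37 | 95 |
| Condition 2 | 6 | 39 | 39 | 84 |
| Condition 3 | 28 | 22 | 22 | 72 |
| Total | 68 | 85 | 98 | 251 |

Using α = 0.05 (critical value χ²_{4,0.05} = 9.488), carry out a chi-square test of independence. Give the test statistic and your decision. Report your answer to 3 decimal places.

27.417; reject H₀

Grand total N = 251.
Expected counts (row total × column total / N):
  Condition 1, Agree: 95×68/251 = 25.7371
  Condition 1, Neutral: 95×85/251 = 32.1713
  Condition 1, Disagree: 95×98/251 = 37.0916
  Condition 2, Agree: 84×68/251 = 22.7570
  Condition 2, Neutral: 84×85/251 = 28.4462
  Condition 2, Disagree: 84×98/251 = 32.7968
  Condition 3, Agree: 72×68/251 = 19.5060
  Condition 3, Neutral: 72×85/251 = 24.3825
  Condition 3, Disagree: 72×98/251 = 28.1116
Contributions (O − E)²/E:
  (34 − 25.7371)²/25.7371 = 2.6528
  (24 − 32.1713)²/32.1713 = 2.0755
  (37 − 37.0916)²/37.0916 = 0.0002
  (6 − 22.7570)²/22.7570 = 12.3389
  (39 − 28.4462)²/28.4462 = 3.9156
  (39 − 32.7968)²/32.7968 = 1.1733
  (28 − 19.5060)²/19.5060 = 3.6988
  (22 − 24.3825)²/24.3825 = 0.2328
  (22 − 28.1116)²/28.1116 = 1.3287
χ² = 2.6528 + 2.0755 + 0.0002 + 12.3389 + 3.9156 + 1.1733 + 3.6988 + 0.2328 + 1.3287 = 27.417
df = (3−1)(3−1) = 4. Since 27.417 > 9.488, reject the null hypothesis of independence at α = 0.05.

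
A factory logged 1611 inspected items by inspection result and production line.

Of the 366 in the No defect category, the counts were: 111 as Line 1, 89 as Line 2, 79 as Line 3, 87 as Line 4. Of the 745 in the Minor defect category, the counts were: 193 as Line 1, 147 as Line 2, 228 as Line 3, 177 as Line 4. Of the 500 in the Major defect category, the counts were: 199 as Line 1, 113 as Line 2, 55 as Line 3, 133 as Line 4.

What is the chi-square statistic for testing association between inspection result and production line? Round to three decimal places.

Row totals: 366, 745, 500. Column totals: 503, 349, 362, 397. Grand total N = 1611.
Expected counts (row total × column total / N):
  No defect, Line 1: 366×503/1611 = 114.2756
  No defect, Line 2: 366×349/1611 = 79.2886
  No defect, Line 3: 366×362/1611 = 82.2421
  No defect, Line 4: 366×397/1611 = 90.1937
  Minor defect, Line 1: 745×503/1611 = 232.6102
  Minor defect, Line 2: 745×349/1611 = 161.3935
  Minor defect, Line 3: 745×362/1611 = 167.4053
  Minor defect, Line 4: 745×397/1611 = 183.5909
  Major defect, Line 1: 500×503/1611 = 156.1142
  Major defect, Line 2: 500×349/1611 = 108.3178
  Major defect, Line 3: 500×362/1611 = 112.3526
  Major defect, Line 4: 500×397/1611 = 123.2154
Contributions (O − E)²/E:
  (111 − 114.2756)²/114.2756 = 0.0939
  (89 − 79.2886)²/79.2886 = 1.1895
  (79 − 82.2421)²/82.2421 = 0.1278
  (87 − 90.1937)²/90.1937 = 0.1131
  (193 − 232.6102)²/232.6102 = 6.7451
  (147 − 161.3935)²/161.3935 = 1.2837
  (228 − 167.4053)²/167.4053 = 21.9331
  (177 − 183.5909)²/183.5909 = 0.2366
  (199 − 156.1142)²/156.1142 = 11.7811
  (113 − 108.3178)²/108.3178 = 0.2024
  (55 − 112.3526)²/112.3526 = 29.2768
  (133 − 123.2154)²/123.2154 = 0.7770
χ² = 0.0939 + 1.1895 + 0.1278 + 0.1131 + 6.7451 + 1.2837 + 21.9331 + 0.2366 + 11.7811 + 0.2024 + 29.2768 + 0.7770 = 73.760

73.760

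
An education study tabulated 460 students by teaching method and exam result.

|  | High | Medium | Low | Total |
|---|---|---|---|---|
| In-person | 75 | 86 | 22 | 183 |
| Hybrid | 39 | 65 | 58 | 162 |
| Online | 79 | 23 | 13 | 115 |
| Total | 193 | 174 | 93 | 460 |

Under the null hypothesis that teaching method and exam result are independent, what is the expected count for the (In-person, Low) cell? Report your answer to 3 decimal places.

Row total (In-person) = 183; column total (Low) = 93; grand total N = 460.
Expected count = (row total × column total) / N = 183 × 93 / 460 = 36.998.

36.998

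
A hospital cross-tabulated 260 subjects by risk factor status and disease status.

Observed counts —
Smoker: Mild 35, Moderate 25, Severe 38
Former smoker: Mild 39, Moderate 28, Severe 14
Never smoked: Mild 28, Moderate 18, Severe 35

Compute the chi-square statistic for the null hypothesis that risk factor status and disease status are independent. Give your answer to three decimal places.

Row totals: 98, 81, 81. Column totals: 102, 71, 87. Grand total N = 260.
Expected counts (row total × column total / N):
  Smoker, Mild: 98×102/260 = 38.4462
  Smoker, Moderate: 98×71/260 = 26.7615
  Smoker, Severe: 98×87/260 = 32.7923
  Former smoker, Mild: 81×102/260 = 31.7769
  Former smoker, Moderate: 81×71/260 = 22.1192
  Former smoker, Severe: 81×87/260 = 27.1038
  Never smoked, Mild: 81×102/260 = 31.7769
  Never smoked, Moderate: 81×71/260 = 22.1192
  Never smoked, Severe: 81×87/260 = 27.1038
Contributions (O − E)²/E:
  (35 − 38.4462)²/38.4462 = 0.3089
  (25 − 26.7615)²/26.7615 = 0.1159
  (38 − 32.7923)²/32.7923 = 0.8270
  (39 − 31.7769)²/31.7769 = 1.6419
  (28 − 22.1192)²/22.1192 = 1.5635
  (14 − 27.1038)²/27.1038 = 6.3353
  (28 − 31.7769)²/31.7769 = 0.4489
  (18 − 22.1192)²/22.1192 = 0.7671
  (35 − 27.1038)²/27.1038 = 2.3004
χ² = 0.3089 + 0.1159 + 0.8270 + 1.6419 + 1.5635 + 6.3353 + 0.4489 + 0.7671 + 2.3004 = 14.309

14.309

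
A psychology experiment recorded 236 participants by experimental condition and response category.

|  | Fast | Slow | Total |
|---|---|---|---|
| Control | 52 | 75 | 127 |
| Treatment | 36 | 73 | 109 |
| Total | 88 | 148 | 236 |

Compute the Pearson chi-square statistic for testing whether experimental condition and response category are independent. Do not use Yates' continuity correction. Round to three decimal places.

1.572

Grand total N = 236.
Expected counts (row total × column total / N):
  Control, Fast: 127×88/236 = 47.3559
  Control, Slow: 127×148/236 = 79.6441
  Treatment, Fast: 109×88/236 = 40.6441
  Treatment, Slow: 109×148/236 = 68.3559
Contributions (O − E)²/E:
  (52 − 47.3559)²/47.3559 = 0.4554
  (75 − 79.6441)²/79.6441 = 0.2708
  (36 − 40.6441)²/40.6441 = 0.5306
  (73 − 68.3559)²/68.3559 = 0.3155
χ² = 0.4554 + 0.2708 + 0.5306 + 0.3155 = 1.572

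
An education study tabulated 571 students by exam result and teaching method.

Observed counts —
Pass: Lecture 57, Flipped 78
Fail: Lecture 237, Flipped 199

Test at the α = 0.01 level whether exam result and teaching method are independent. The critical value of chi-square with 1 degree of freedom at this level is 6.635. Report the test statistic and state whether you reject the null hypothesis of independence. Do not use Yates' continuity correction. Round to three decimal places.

Row totals: 135, 436. Column totals: 294, 277. Grand total N = 571.
Expected counts (row total × column total / N):
  Pass, Lecture: 135×294/571 = 69.5096
  Pass, Flipped: 135×277/571 = 65.4904
  Fail, Lecture: 436×294/571 = 224.4904
  Fail, Flipped: 436×277/571 = 211.5096
Contributions (O − E)²/E:
  (57 − 69.5096)²/69.5096 = 2.2513
  (78 − 65.4904)²/65.4904 = 2.3895
  (237 − 224.4904)²/224.4904 = 0.6971
  (199 − 211.5096)²/211.5096 = 0.7399
χ² = 2.2513 + 2.3895 + 0.6971 + 0.7399 = 6.078
df = (2−1)(2−1) = 1. Since 6.078 < 6.635, fail to reject the null hypothesis of independence at α = 0.01.

6.078; fail to reject H₀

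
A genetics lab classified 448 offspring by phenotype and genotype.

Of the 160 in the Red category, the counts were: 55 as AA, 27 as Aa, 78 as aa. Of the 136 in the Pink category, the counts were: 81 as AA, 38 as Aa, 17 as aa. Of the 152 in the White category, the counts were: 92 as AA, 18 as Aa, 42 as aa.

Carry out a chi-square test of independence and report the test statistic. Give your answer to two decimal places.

56.01

Row totals: 160, 136, 152. Column totals: 228, 83, 137. Grand total N = 448.
Expected counts (row total × column total / N):
  Red, AA: 160×228/448 = 81.429
  Red, Aa: 160×83/448 = 29.643
  Red, aa: 160×137/448 = 48.929
  Pink, AA: 136×228/448 = 69.214
  Pink, Aa: 136×83/448 = 25.196
  Pink, aa: 136×137/448 = 41.589
  White, AA: 152×228/448 = 77.357
  White, Aa: 152×83/448 = 28.161
  White, aa: 152×137/448 = 46.482
Contributions (O − E)²/E:
  (55 − 81.429)²/81.429 = 8.5779
  (27 − 29.643)²/29.643 = 0.2357
  (78 − 48.929)²/48.929 = 17.2724
  (81 − 69.214)²/69.214 = 2.0070
  (38 − 25.196)²/25.196 = 6.5067
  (17 − 41.589)²/41.589 = 14.5380
  (92 − 77.357)²/77.357 = 2.7718
  (18 − 28.161)²/28.161 = 3.6663
  (42 − 46.482)²/46.482 = 0.4322
χ² = 8.5779 + 0.2357 + 17.2724 + 2.0070 + 6.5067 + 14.5380 + 2.7718 + 3.6663 + 0.4322 = 56.01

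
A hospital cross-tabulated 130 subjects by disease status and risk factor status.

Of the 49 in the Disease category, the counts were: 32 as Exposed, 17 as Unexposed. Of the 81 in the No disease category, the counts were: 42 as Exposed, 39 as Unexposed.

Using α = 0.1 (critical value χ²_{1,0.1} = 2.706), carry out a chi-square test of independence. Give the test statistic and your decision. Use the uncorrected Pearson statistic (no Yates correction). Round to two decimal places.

2.25; fail to reject H₀

Row totals: 49, 81. Column totals: 74, 56. Grand total N = 130.
Expected counts (row total × column total / N):
  Disease, Exposed: 49×74/130 = 27.8923
  Disease, Unexposed: 49×56/130 = 21.1077
  No disease, Exposed: 81×74/130 = 46.1077
  No disease, Unexposed: 81×56/130 = 34.8923
Contributions (O − E)²/E:
  (32 − 27.8923)²/27.8923 = 0.6049
  (17 − 21.1077)²/21.1077 = 0.7994
  (42 − 46.1077)²/46.1077 = 0.3660
  (39 − 34.8923)²/34.8923 = 0.4836
χ² = 0.6049 + 0.7994 + 0.3660 + 0.4836 = 2.25
df = (2−1)(2−1) = 1. Since 2.25 < 2.706, fail to reject the null hypothesis of independence at α = 0.1.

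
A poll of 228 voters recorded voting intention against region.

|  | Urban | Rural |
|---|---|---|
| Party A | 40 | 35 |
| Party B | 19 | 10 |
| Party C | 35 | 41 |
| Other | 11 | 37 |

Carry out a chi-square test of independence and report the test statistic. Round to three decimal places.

16.364

Row totals: 75, 29, 76, 48. Column totals: 105, 123. Grand total N = 228.
Expected counts (row total × column total / N):
  Party A, Urban: 75×105/228 = 34.5395
  Party A, Rural: 75×123/228 = 40.4605
  Party B, Urban: 29×105/228 = 13.3553
  Party B, Rural: 29×123/228 = 15.6447
  Party C, Urban: 76×105/228 = 35.0000
  Party C, Rural: 76×123/228 = 41.0000
  Other, Urban: 48×105/228 = 22.1053
  Other, Rural: 48×123/228 = 25.8947
Contributions (O − E)²/E:
  (40 − 34.5395)²/34.5395 = 0.8633
  (35 − 40.4605)²/40.4605 = 0.7369
  (19 − 13.3553)²/13.3553 = 2.3858
  (10 − 15.6447)²/15.6447 = 2.0366
  (35 − 35.0000)²/35.0000 = 0.0000
  (41 − 41.0000)²/41.0000 = 0.0000
  (11 − 22.1053)²/22.1053 = 5.5791
  (37 − 25.8947)²/25.8947 = 4.7627
χ² = 0.8633 + 0.7369 + 2.3858 + 2.0366 + 0.0000 + 0.0000 + 5.5791 + 4.7627 = 16.364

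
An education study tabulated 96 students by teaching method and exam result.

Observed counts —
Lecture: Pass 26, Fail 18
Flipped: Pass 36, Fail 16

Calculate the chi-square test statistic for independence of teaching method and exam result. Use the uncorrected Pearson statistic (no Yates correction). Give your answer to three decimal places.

1.071

Row totals: 44, 52. Column totals: 62, 34. Grand total N = 96.
Expected counts (row total × column total / N):
  Lecture, Pass: 44×62/96 = 28.4167
  Lecture, Fail: 44×34/96 = 15.5833
  Flipped, Pass: 52×62/96 = 33.5833
  Flipped, Fail: 52×34/96 = 18.4167
Contributions (O − E)²/E:
  (26 − 28.4167)²/28.4167 = 0.2055
  (18 − 15.5833)²/15.5833 = 0.3748
  (36 − 33.5833)²/33.5833 = 0.1739
  (16 − 18.4167)²/18.4167 = 0.3171
χ² = 0.2055 + 0.3748 + 0.1739 + 0.3171 = 1.071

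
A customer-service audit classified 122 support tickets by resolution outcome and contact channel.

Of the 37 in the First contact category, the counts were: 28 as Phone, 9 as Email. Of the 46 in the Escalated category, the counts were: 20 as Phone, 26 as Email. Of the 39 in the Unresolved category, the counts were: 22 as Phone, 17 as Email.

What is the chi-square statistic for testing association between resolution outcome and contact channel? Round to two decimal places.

8.71

Row totals: 37, 46, 39. Column totals: 70, 52. Grand total N = 122.
Expected counts (row total × column total / N):
  First contact, Phone: 37×70/122 = 21.230
  First contact, Email: 37×52/122 = 15.770
  Escalated, Phone: 46×70/122 = 26.393
  Escalated, Email: 46×52/122 = 19.607
  Unresolved, Phone: 39×70/122 = 22.377
  Unresolved, Email: 39×52/122 = 16.623
Contributions (O − E)²/E:
  (28 − 21.230)²/21.230 = 2.1589
  (9 − 15.770)²/15.770 = 2.9063
  (20 − 26.393)²/26.393 = 1.5485
  (26 − 19.607)²/19.607 = 2.0845
  (22 − 22.377)²/22.377 = 0.0064
  (17 − 16.623)²/16.623 = 0.0086
χ² = 2.1589 + 2.9063 + 1.5485 + 2.0845 + 0.0064 + 0.0086 = 8.71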